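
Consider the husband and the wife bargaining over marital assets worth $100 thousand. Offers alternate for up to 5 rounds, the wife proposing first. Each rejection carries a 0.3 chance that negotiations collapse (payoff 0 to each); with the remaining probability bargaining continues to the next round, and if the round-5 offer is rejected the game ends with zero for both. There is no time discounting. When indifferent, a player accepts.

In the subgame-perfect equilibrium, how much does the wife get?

By backward induction:
Round 5 (the wife proposes): rejection yields 0 for the husband; the wife offers 0 and keeps 100.
Round 4 (the husband proposes): rejecting gives the wife an expected 0.7 × 100 = 70, so the husband offers 70, keeping 30.
Round 3 (the wife proposes): rejecting gives the husband an expected 0.7 × 30 = 21, so the wife offers 21, keeping 79.
Round 2 (the husband proposes): rejecting gives the wife an expected 0.7 × 79 = 55.3, so the husband offers 55.3, keeping 44.7.
Round 1 (the wife proposes): rejecting gives the husband an expected 0.7 × 44.7 = 31.29. The wife offers 31.29 and keeps 100 − 31.29 = 68.71.

68.71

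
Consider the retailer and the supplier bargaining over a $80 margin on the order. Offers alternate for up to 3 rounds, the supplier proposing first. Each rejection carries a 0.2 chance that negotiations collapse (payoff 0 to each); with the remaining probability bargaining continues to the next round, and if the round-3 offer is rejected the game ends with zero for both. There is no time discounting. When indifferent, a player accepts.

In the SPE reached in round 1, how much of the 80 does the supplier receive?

Round 3 (the supplier proposes): the retailer will accept anything ≥ 0, so the supplier offers 0 and keeps 80.
Round 2 (the retailer proposes): rejecting gives the supplier an expected 0.8 × 80 = 64. The retailer offers 64 and keeps 80 − 64 = 16.
Round 1 (the supplier proposes): rejecting gives the retailer an expected 0.8 × 16 = 12.8; the supplier offers that and keeps 67.2.

67.2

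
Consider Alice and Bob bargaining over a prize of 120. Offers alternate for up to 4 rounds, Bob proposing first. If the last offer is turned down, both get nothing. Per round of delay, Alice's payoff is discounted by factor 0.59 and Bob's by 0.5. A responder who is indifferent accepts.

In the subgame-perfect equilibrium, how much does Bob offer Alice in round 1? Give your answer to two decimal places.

Work backward from the last round.
Round 4 (Alice proposes): Bob will accept anything ≥ 0, so Alice offers 0 and keeps 120.
Round 3 (Bob proposes): Alice can get 120 next round, worth 0.59 × 120 = 70.8 now. Bob offers 70.8 and keeps 120 − 70.8 = 49.2.
Round 2 (Alice proposes): Bob can get 49.2 next round, worth 0.5 × 49.2 = 24.6 now, so Alice offers 24.6, keeping 95.4.
Round 1 (Bob proposes): Alice can get 95.4 next round, worth 0.59 × 95.4 = 56.286 now. Bob offers 56.286 and keeps 120 − 56.286 = 63.714.

56.29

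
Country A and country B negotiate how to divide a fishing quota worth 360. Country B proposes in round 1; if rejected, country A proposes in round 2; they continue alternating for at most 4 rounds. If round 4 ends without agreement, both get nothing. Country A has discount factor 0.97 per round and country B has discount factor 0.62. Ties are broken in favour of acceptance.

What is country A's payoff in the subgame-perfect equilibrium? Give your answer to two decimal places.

342.70

Round 4 (country A proposes): rejection yields 0 for country B; country A offers 0 and keeps 360.
Round 3 (country B proposes): country A can get 360 next round, worth 0.97 × 360 = 349.2 now; country B offers that and keeps 10.8.
Round 2 (country A proposes): country B can get 10.8 next round, worth 0.62 × 10.8 = 6.696 now. Country A offers 6.696 and keeps 360 − 6.696 = 353.304.
Round 1 (country B proposes): country A can get 353.304 next round, worth 0.97 × 353.304 = 342.70488 now. Country B offers 342.70488 and keeps 360 − 342.70488 = 17.29512.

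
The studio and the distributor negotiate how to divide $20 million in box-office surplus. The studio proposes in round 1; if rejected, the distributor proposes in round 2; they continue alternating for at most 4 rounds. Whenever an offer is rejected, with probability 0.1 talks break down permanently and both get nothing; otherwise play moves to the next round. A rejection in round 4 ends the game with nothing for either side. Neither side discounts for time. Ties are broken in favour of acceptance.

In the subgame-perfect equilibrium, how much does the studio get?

3.62

By backward induction:
Round 4 (the distributor proposes): rejection yields 0 for the studio; the distributor offers 0 and keeps 20.
Round 3 (the studio proposes): rejecting gives the distributor an expected 0.9 × 20 = 18; the studio offers that and keeps 2.
Round 2 (the distributor proposes): rejecting gives the studio an expected 0.9 × 2 = 1.8; the distributor offers that and keeps 18.2.
Round 1 (the studio proposes): rejecting gives the distributor an expected 0.9 × 18.2 = 16.38; the studio offers that and keeps 3.62.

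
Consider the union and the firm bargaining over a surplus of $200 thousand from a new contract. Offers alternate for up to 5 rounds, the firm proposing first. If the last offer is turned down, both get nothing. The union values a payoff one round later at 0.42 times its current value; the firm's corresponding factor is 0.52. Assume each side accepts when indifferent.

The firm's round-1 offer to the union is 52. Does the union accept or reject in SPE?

Round 5 (the firm proposes): rejection yields 0 for the union; the firm offers 0 and keeps 200.
Round 4 (the union proposes): the firm can get 200 next round, worth 0.52 × 200 = 104 now, so the union offers 104, keeping 96.
Round 3 (the firm proposes): the union can get 96 next round, worth 0.42 × 96 = 40.32 now. The firm offers 40.32 and keeps 200 − 40.32 = 159.68.
Round 2 (the union proposes): the firm can get 159.68 next round, worth 0.52 × 159.68 = 83.0336 now; the union offers that and keeps 116.9664.
So by rejecting in round 1, the union gets 116.9664 next round, worth 0.42 × 116.9664 = 49.125888 now.
Offer 52 ≥ 49.125888, so the union accepts.

Accept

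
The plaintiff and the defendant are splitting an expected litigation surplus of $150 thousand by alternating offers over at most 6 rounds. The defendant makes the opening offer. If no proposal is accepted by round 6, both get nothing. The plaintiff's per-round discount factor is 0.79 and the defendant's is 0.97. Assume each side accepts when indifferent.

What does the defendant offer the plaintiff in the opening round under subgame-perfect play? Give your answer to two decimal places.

By backward induction:
Round 6 (the plaintiff proposes): rejection yields 0 for the defendant; the plaintiff offers 0 and keeps 150.
Round 5 (the defendant proposes): the plaintiff can get 150 next round, worth 0.79 × 150 = 118.5 now. The defendant offers 118.5 and keeps 150 − 118.5 = 31.5.
Round 4 (the plaintiff proposes): the defendant can get 31.5 next round, worth 0.97 × 31.5 = 30.555 now. The plaintiff offers 30.555 and keeps 150 − 30.555 = 119.445.
Round 3 (the defendant proposes): the plaintiff can get 119.445 next round, worth 0.79 × 119.445 = 94.36155 now; the defendant offers that and keeps 55.63845.
Round 2 (the plaintiff proposes): the defendant can get 55.63845 next round, worth 0.97 × 55.63845 = 53.9692965 now; the plaintiff offers that and keeps 96.0307035.
Round 1 (the defendant proposes): the plaintiff can get 96.0307035 next round, worth 0.79 × 96.0307035 = 75.864255765 now, so the defendant offers 75.864255765, keeping 74.135744235.

75.86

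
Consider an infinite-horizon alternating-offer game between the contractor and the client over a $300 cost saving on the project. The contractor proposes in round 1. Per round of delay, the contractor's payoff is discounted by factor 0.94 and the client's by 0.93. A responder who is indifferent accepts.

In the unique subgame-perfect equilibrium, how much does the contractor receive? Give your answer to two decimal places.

Let x be the contractor's share when the contractor proposes and y be the client's share when the client proposes.
The client accepts iff offered ≥ 0.93·y, so x = 300 − 0.93y. Symmetrically y = 300 − 0.94x.
Substituting: x = 300 − 0.93(300 − 0.94x), giving x(1 − 0.94·0.93) = 300(1 − 0.93).
So x = 300 × 0.07 / 0.1258 ≈ 166.9316, and the client receives 300 − x ≈ 133.0684.

166.93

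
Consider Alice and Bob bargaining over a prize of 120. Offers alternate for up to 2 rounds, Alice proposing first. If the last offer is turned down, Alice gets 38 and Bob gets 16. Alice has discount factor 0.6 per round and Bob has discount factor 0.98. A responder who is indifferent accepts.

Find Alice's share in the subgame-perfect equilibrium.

Round 2 (Bob proposes): Alice gets 38 if talks fail, so Bob offers 38 and keeps 82.
Round 1 (Alice proposes): Bob can get 82 next round, worth 0.98 × 82 = 80.36 now. Alice offers 80.36 and keeps 120 − 80.36 = 39.64.

39.64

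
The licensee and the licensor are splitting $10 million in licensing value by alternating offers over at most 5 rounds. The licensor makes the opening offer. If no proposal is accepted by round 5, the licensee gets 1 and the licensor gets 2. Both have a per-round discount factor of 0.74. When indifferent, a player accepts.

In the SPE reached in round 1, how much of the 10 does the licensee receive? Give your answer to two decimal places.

3.28

Round 5 (the licensor proposes): the licensee gets 1 if talks fail, so the licensor offers 1 and keeps 9.
Round 4 (the licensee proposes): the licensor can get 9 next round, worth 0.74 × 9 = 6.66 now, so the licensee offers 6.66, keeping 3.34.
Round 3 (the licensor proposes): the licensee can get 3.34 next round, worth 0.74 × 3.34 = 2.4716 now, so the licensor offers 2.4716, keeping 7.5284.
Round 2 (the licensee proposes): the licensor can get 7.5284 next round, worth 0.74 × 7.5284 = 5.571016 now, so the licensee offers 5.571016, keeping 4.428984.
Round 1 (the licensor proposes): the licensee can get 4.428984 next round, worth 0.74 × 4.428984 = 3.27744816 now. The licensor offers 3.27744816 and keeps 10 − 3.27744816 = 6.72255184.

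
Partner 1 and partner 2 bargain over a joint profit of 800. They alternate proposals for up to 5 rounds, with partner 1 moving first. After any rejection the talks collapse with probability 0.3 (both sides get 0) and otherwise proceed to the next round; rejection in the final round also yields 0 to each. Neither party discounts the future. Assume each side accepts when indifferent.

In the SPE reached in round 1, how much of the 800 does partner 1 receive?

By backward induction:
Round 5 (partner 1 proposes): partner 2 will accept anything ≥ 0, so partner 1 offers 0 and keeps 800.
Round 4 (partner 2 proposes): rejecting gives partner 1 an expected 0.7 × 800 = 560; partner 2 offers that and keeps 240.
Round 3 (partner 1 proposes): rejecting gives partner 2 an expected 0.7 × 240 = 168, so partner 1 offers 168, keeping 632.
Round 2 (partner 2 proposes): rejecting gives partner 1 an expected 0.7 × 632 = 442.4; partner 2 offers that and keeps 357.6.
Round 1 (partner 1 proposes): rejecting gives partner 2 an expected 0.7 × 357.6 = 250.32, so partner 1 offers 250.32, keeping 549.68.

549.68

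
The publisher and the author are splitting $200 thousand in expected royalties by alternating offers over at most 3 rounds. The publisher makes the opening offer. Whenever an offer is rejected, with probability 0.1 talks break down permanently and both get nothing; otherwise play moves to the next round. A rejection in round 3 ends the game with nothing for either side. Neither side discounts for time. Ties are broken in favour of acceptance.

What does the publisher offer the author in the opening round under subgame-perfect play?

18

By backward induction:
Round 3 (the publisher proposes): the author will accept anything ≥ 0, so the publisher offers 0 and keeps 200.
Round 2 (the author proposes): rejecting gives the publisher an expected 0.9 × 200 = 180. The author offers 180 and keeps 200 − 180 = 20.
Round 1 (the publisher proposes): rejecting gives the author an expected 0.9 × 20 = 18; the publisher offers that and keeps 182.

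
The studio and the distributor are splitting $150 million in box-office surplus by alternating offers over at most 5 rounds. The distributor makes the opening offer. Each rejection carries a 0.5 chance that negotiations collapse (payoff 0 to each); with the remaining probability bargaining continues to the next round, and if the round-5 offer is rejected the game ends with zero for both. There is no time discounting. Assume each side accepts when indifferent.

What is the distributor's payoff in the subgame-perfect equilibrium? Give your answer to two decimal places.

103.13

Round 5 (the distributor proposes): rejection yields 0 for the studio; the distributor offers 0 and keeps 150.
Round 4 (the studio proposes): rejecting gives the distributor an expected 0.5 × 150 = 75; the studio offers that and keeps 75.
Round 3 (the distributor proposes): rejecting gives the studio an expected 0.5 × 75 = 37.5; the distributor offers that and keeps 112.5.
Round 2 (the studio proposes): rejecting gives the distributor an expected 0.5 × 112.5 = 56.25, so the studio offers 56.25, keeping 93.75.
Round 1 (the distributor proposes): rejecting gives the studio an expected 0.5 × 93.75 = 46.875. The distributor offers 46.875 and keeps 150 − 46.875 = 103.125.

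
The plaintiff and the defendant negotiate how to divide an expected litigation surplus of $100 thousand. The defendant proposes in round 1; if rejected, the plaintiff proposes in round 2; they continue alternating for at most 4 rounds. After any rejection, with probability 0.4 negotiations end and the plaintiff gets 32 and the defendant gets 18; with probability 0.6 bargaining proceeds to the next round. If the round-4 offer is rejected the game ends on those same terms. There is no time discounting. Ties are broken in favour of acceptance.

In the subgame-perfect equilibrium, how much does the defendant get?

Round 4 (the plaintiff proposes): the defendant gets 18 if talks fail, so the plaintiff offers 18 and keeps 82.
Round 3 (the defendant proposes): rejecting gives the plaintiff an expected 0.6 × 82 + 0.4 × 32 = 62, so the defendant offers 62, keeping 38.
Round 2 (the plaintiff proposes): rejecting gives the defendant an expected 0.6 × 38 + 0.4 × 18 = 30; the plaintiff offers that and keeps 70.
Round 1 (the defendant proposes): rejecting gives the plaintiff an expected 0.6 × 70 + 0.4 × 32 = 54.8. The defendant offers 54.8 and keeps 100 − 54.8 = 45.2.

45.2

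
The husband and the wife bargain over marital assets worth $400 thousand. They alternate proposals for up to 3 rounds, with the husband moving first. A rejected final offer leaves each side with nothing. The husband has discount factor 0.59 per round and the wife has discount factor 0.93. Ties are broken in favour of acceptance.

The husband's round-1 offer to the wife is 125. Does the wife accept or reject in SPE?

Reject

Round 3 (the husband proposes): rejection yields 0 for the wife; the husband offers 0 and keeps 400.
Round 2 (the wife proposes): the husband can get 400 next round, worth 0.59 × 400 = 236 now; the wife offers that and keeps 164.
So by rejecting in round 1, the wife gets 164 next round, worth 0.93 × 164 = 152.52 now.
Offer 125 < 152.52, so the wife rejects.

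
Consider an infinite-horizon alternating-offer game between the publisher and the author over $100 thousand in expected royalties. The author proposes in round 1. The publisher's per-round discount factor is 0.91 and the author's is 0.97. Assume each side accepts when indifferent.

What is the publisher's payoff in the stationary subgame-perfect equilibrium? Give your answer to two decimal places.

23.27

In a stationary SPE each proposer offers the other exactly their discounted continuation value.
If the author keeps x when proposing and the publisher keeps y when proposing, then x = 100 − 0.91y and y = 100 − 0.97x.
Solving: x = 100(1 − 0.91) / (1 − 0.97·0.91) = 9 / 0.1173 ≈ 76.7263.
The publisher gets 100 − 76.7263 ≈ 23.2737.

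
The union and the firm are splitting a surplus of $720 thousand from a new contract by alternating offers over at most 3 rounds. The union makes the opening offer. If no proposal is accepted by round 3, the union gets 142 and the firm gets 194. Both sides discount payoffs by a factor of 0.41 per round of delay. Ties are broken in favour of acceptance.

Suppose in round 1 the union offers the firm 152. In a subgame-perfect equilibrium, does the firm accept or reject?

Round 3 (the union proposes): the firm gets 194 if talks fail, so the union offers 194 and keeps 526.
Round 2 (the firm proposes): the union can get 526 next round, worth 0.41 × 526 = 215.66 now; the firm offers that and keeps 504.34.
So by rejecting in round 1, the firm gets 504.34 next round, worth 0.41 × 504.34 = 206.7794 now.
Offer 152 < 206.7794, so the firm rejects.

Reject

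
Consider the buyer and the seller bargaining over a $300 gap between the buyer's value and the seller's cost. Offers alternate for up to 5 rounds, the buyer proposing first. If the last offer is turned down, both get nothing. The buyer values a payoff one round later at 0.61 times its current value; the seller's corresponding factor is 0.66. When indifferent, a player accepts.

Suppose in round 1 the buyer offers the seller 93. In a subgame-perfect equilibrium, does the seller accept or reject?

Reject

Work out the seller's continuation value if the offer is rejected.
Round 5 (the buyer proposes): the seller will accept anything ≥ 0, so the buyer offers 0 and keeps 300.
Round 4 (the seller proposes): the buyer can get 300 next round, worth 0.61 × 300 = 183 now. The seller offers 183 and keeps 300 − 183 = 117.
Round 3 (the buyer proposes): the seller can get 117 next round, worth 0.66 × 117 = 77.22 now. The buyer offers 77.22 and keeps 300 − 77.22 = 222.78.
Round 2 (the seller proposes): the buyer can get 222.78 next round, worth 0.61 × 222.78 = 135.8958 now, so the seller offers 135.8958, keeping 164.1042.
So by rejecting in round 1, the seller gets 164.1042 next round, worth 0.66 × 164.1042 = 108.308772 now.
Offer 93 < 108.308772, so the seller rejects.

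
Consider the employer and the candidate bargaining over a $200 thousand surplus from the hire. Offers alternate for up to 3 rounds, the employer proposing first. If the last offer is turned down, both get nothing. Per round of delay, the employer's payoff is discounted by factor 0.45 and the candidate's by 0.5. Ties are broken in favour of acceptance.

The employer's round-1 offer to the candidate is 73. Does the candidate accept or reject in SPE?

Accept

Round 3 (the employer proposes): rejection yields 0 for the candidate; the employer offers 0 and keeps 200.
Round 2 (the candidate proposes): the employer can get 200 next round, worth 0.45 × 200 = 90 now. The candidate offers 90 and keeps 200 − 90 = 110.
So by rejecting in round 1, the candidate gets 110 next round, worth 0.5 × 110 = 55 now.
Offer 73 ≥ 55, so the candidate accepts.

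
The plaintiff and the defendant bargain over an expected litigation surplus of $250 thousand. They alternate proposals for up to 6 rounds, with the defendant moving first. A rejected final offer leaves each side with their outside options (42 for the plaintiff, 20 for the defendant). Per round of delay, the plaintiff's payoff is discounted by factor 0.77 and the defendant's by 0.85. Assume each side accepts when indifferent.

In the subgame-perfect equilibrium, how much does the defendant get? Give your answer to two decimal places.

By backward induction:
Round 6 (the plaintiff proposes): the defendant gets 20 if talks fail, so the plaintiff offers 20 and keeps 230.
Round 5 (the defendant proposes): the plaintiff can get 230 next round, worth 0.77 × 230 = 177.1 now; the defendant offers that and keeps 72.9.
Round 4 (the plaintiff proposes): the defendant can get 72.9 next round, worth 0.85 × 72.9 = 61.965 now, so the plaintiff offers 61.965, keeping 188.035.
Round 3 (the defendant proposes): the plaintiff can get 188.035 next round, worth 0.77 × 188.035 = 144.78695 now. The defendant offers 144.78695 and keeps 250 − 144.78695 = 105.21305.
Round 2 (the plaintiff proposes): the defendant can get 105.21305 next round, worth 0.85 × 105.21305 = 89.4310925 now; the plaintiff offers that and keeps 160.5689075.
Round 1 (the defendant proposes): the plaintiff can get 160.5689075 next round, worth 0.77 × 160.5689075 = 123.638058775 now. The defendant offers 123.638058775 and keeps 250 − 123.638058775 = 126.361941225.

126.36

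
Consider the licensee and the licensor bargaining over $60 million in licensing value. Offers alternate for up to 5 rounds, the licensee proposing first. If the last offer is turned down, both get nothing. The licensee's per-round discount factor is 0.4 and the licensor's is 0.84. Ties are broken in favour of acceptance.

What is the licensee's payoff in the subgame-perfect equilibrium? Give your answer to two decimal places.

19.60

By backward induction:
Round 5 (the licensee proposes): rejection yields 0 for the licensor; the licensee offers 0 and keeps 60.
Round 4 (the licensor proposes): the licensee can get 60 next round, worth 0.4 × 60 = 24 now. The licensor offers 24 and keeps 60 − 24 = 36.
Round 3 (the licensee proposes): the licensor can get 36 next round, worth 0.84 × 36 = 30.24 now. The licensee offers 30.24 and keeps 60 − 30.24 = 29.76.
Round 2 (the licensor proposes): the licensee can get 29.76 next round, worth 0.4 × 29.76 = 11.904 now; the licensor offers that and keeps 48.096.
Round 1 (the licensee proposes): the licensor can get 48.096 next round, worth 0.84 × 48.096 = 40.40064 now, so the licensee offers 40.40064, keeping 19.59936.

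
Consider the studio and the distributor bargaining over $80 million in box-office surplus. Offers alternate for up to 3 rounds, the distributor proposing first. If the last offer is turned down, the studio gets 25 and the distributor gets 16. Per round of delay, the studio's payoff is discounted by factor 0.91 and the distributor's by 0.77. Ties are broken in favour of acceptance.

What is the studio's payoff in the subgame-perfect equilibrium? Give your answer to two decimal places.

Solve by backward induction from round 3.
Round 3 (the distributor proposes): the studio gets 25 if talks fail, so the distributor offers 25 and keeps 55.
Round 2 (the studio proposes): the distributor can get 55 next round, worth 0.77 × 55 = 42.35 now, so the studio offers 42.35, keeping 37.65.
Round 1 (the distributor proposes): the studio can get 37.65 next round, worth 0.91 × 37.65 = 34.2615 now; the distributor offers that and keeps 45.7385.

34.26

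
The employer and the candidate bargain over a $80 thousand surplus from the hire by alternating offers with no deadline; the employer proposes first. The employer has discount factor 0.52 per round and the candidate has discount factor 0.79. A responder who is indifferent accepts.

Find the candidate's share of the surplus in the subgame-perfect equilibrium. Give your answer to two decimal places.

Let x be the employer's share when the employer proposes and y be the candidate's share when the candidate proposes.
The candidate accepts iff offered ≥ 0.79·y, so x = 80 − 0.79y. Symmetrically y = 80 − 0.52x.
Substituting: x = 80 − 0.79(80 − 0.52x), giving x(1 − 0.52·0.79) = 80(1 − 0.79).
So x = 80 × 0.21 / 0.5892 ≈ 28.5132, and the candidate receives 80 − x ≈ 51.4868.

51.49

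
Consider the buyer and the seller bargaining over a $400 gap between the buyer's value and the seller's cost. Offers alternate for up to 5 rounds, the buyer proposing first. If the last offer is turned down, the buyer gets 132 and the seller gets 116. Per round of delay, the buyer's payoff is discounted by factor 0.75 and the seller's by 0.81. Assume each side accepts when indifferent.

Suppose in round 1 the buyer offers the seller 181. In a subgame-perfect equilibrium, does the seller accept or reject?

Accept

Round 5 (the buyer proposes): the seller gets 116 if talks fail, so the buyer offers 116 and keeps 284.
Round 4 (the seller proposes): the buyer can get 284 next round, worth 0.75 × 284 = 213 now, so the seller offers 213, keeping 187.
Round 3 (the buyer proposes): the seller can get 187 next round, worth 0.81 × 187 = 151.47 now; the buyer offers that and keeps 248.53.
Round 2 (the seller proposes): the buyer can get 248.53 next round, worth 0.75 × 248.53 = 186.3975 now; the seller offers that and keeps 213.6025.
So by rejecting in round 1, the seller gets 213.6025 next round, worth 0.81 × 213.6025 = 173.018025 now.
Offer 181 ≥ 173.018025, so the seller accepts.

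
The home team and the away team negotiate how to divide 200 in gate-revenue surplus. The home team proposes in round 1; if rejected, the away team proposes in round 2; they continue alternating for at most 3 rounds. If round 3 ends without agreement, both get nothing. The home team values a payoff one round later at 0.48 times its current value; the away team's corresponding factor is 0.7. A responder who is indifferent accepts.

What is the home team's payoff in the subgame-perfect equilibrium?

Solve by backward induction from round 3.
Round 3 (the home team proposes): rejection yields 0 for the away team; the home team offers 0 and keeps 200.
Round 2 (the away team proposes): the home team can get 200 next round, worth 0.48 × 200 = 96 now. The away team offers 96 and keeps 200 − 96 = 104.
Round 1 (the home team proposes): the away team can get 104 next round, worth 0.7 × 104 = 72.8 now; the home team offers that and keeps 127.2.

127.2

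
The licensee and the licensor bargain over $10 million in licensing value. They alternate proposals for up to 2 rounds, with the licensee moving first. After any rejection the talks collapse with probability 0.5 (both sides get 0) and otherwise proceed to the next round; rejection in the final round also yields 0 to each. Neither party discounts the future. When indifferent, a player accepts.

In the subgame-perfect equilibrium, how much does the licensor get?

Round 2 (the licensor proposes): the licensee will accept anything ≥ 0, so the licensor offers 0 and keeps 10.
Round 1 (the licensee proposes): rejecting gives the licensor an expected 0.5 × 10 = 5, so the licensee offers 5, keeping 5.

5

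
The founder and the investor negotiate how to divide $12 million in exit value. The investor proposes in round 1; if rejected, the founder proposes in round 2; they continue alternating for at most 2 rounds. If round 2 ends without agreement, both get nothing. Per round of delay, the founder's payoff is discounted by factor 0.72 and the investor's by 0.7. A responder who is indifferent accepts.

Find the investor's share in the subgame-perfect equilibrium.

By backward induction:
Round 2 (the founder proposes): rejection yields 0 for the investor; the founder offers 0 and keeps 12.
Round 1 (the investor proposes): the founder can get 12 next round, worth 0.72 × 12 = 8.64 now. The investor offers 8.64 and keeps 12 − 8.64 = 3.36.

3.36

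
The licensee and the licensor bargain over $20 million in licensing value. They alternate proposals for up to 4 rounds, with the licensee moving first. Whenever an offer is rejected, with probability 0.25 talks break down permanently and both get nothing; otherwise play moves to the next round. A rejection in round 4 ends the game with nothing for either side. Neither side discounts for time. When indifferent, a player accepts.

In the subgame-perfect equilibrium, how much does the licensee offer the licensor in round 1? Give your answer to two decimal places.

12.19

By backward induction:
Round 4 (the licensor proposes): the licensee will accept anything ≥ 0, so the licensor offers 0 and keeps 20.
Round 3 (the licensee proposes): rejecting gives the licensor an expected 0.75 × 20 = 15, so the licensee offers 15, keeping 5.
Round 2 (the licensor proposes): rejecting gives the licensee an expected 0.75 × 5 = 3.75; the licensor offers that and keeps 16.25.
Round 1 (the licensee proposes): rejecting gives the licensor an expected 0.75 × 16.25 = 12.1875. The licensee offers 12.1875 and keeps 20 − 12.1875 = 7.8125.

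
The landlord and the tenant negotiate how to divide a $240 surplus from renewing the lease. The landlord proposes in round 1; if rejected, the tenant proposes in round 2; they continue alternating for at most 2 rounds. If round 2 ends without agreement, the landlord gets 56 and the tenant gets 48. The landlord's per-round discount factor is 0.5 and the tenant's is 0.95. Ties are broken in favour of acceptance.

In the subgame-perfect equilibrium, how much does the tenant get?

174.8

Round 2 (the tenant proposes): the landlord gets 56 if talks fail, so the tenant offers 56 and keeps 184.
Round 1 (the landlord proposes): the tenant can get 184 next round, worth 0.95 × 184 = 174.8 now, so the landlord offers 174.8, keeping 65.2.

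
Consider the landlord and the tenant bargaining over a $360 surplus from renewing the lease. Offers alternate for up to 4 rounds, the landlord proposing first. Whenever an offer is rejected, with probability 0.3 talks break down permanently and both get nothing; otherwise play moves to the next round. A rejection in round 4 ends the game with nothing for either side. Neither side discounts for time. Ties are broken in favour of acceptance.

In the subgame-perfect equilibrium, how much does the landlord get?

By backward induction:
Round 4 (the tenant proposes): the landlord will accept anything ≥ 0, so the tenant offers 0 and keeps 360.
Round 3 (the landlord proposes): rejecting gives the tenant an expected 0.7 × 360 = 252; the landlord offers that and keeps 108.
Round 2 (the tenant proposes): rejecting gives the landlord an expected 0.7 × 108 = 75.6. The tenant offers 75.6 and keeps 360 − 75.6 = 284.4.
Round 1 (the landlord proposes): rejecting gives the tenant an expected 0.7 × 284.4 = 199.08, so the landlord offers 199.08, keeping 160.92.

160.92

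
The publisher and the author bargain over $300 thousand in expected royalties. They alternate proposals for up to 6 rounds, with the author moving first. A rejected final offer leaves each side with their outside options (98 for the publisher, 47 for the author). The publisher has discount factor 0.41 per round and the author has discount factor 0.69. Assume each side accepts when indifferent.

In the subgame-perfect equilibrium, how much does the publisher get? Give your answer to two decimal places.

Round 6 (the publisher proposes): the author gets 47 if talks fail, so the publisher offers 47 and keeps 253.
Round 5 (the author proposes): the publisher can get 253 next round, worth 0.41 × 253 = 103.73 now, so the author offers 103.73, keeping 196.27.
Round 4 (the publisher proposes): the author can get 196.27 next round, worth 0.69 × 196.27 = 135.4263 now, so the publisher offers 135.4263, keeping 164.5737.
Round 3 (the author proposes): the publisher can get 164.5737 next round, worth 0.41 × 164.5737 = 67.475217 now. The author offers 67.475217 and keeps 300 − 67.475217 = 232.524783.
Round 2 (the publisher proposes): the author can get 232.524783 next round, worth 0.69 × 232.524783 = 160.44210027 now, so the publisher offers 160.44210027, keeping 139.55789973.
Round 1 (the author proposes): the publisher can get 139.55789973 next round, worth 0.41 × 139.55789973 = 57.2187388893 now, so the author offers 57.2187388893, keeping 242.7812611107.

57.22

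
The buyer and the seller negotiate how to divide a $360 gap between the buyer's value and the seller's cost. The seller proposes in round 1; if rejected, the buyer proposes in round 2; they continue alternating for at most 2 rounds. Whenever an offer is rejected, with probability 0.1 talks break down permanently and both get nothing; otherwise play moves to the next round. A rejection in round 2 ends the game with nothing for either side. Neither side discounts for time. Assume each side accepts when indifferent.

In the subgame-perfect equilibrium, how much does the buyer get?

324

Round 2 (the buyer proposes): the seller will accept anything ≥ 0, so the buyer offers 0 and keeps 360.
Round 1 (the seller proposes): rejecting gives the buyer an expected 0.9 × 360 = 324, so the seller offers 324, keeping 36.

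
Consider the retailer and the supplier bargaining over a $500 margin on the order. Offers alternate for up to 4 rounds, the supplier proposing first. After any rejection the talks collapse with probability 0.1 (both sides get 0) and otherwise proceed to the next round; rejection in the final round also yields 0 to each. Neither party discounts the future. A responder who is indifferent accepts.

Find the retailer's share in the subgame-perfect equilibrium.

By backward induction:
Round 4 (the retailer proposes): rejection yields 0 for the supplier; the retailer offers 0 and keeps 500.
Round 3 (the supplier proposes): rejecting gives the retailer an expected 0.9 × 500 = 450, so the supplier offers 450, keeping 50.
Round 2 (the retailer proposes): rejecting gives the supplier an expected 0.9 × 50 = 45, so the retailer offers 45, keeping 455.
Round 1 (the supplier proposes): rejecting gives the retailer an expected 0.9 × 455 = 409.5, so the supplier offers 409.5, keeping 90.5.

409.5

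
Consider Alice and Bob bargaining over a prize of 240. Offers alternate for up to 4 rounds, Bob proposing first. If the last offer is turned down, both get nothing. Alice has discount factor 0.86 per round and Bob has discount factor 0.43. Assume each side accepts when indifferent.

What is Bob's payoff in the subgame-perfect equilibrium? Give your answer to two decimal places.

46.03

Solve by backward induction from round 4.
Round 4 (Alice proposes): Bob will accept anything ≥ 0, so Alice offers 0 and keeps 240.
Round 3 (Bob proposes): Alice can get 240 next round, worth 0.86 × 240 = 206.4 now, so Bob offers 206.4, keeping 33.6.
Round 2 (Alice proposes): Bob can get 33.6 next round, worth 0.43 × 33.6 = 14.448 now, so Alice offers 14.448, keeping 225.552.
Round 1 (Bob proposes): Alice can get 225.552 next round, worth 0.86 × 225.552 = 193.97472 now, so Bob offers 193.97472, keeping 46.02528.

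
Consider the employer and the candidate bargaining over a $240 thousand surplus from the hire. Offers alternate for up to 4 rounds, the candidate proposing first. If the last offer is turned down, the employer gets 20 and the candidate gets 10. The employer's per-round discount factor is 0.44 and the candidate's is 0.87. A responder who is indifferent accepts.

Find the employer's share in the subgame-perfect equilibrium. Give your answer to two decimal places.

Round 4 (the employer proposes): the candidate gets 10 if talks fail, so the employer offers 10 and keeps 230.
Round 3 (the candidate proposes): the employer can get 230 next round, worth 0.44 × 230 = 101.2 now; the candidate offers that and keeps 138.8.
Round 2 (the employer proposes): the candidate can get 138.8 next round, worth 0.87 × 138.8 = 120.756 now. The employer offers 120.756 and keeps 240 − 120.756 = 119.244.
Round 1 (the candidate proposes): the employer can get 119.244 next round, worth 0.44 × 119.244 = 52.46736 now; the candidate offers that and keeps 187.53264.

52.47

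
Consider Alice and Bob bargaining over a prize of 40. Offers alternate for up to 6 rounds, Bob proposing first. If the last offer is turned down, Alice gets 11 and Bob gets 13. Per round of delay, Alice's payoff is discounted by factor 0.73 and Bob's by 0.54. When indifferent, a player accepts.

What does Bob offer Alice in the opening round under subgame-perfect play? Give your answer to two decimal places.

Solve by backward induction from round 6.
Round 6 (Alice proposes): Bob gets 13 if talks fail, so Alice offers 13 and keeps 27.
Round 5 (Bob proposes): Alice can get 27 next round, worth 0.73 × 27 = 19.71 now. Bob offers 19.71 and keeps 40 − 19.71 = 20.29.
Round 4 (Alice proposes): Bob can get 20.29 next round, worth 0.54 × 20.29 = 10.9566 now. Alice offers 10.9566 and keeps 40 − 10.9566 = 29.0434.
Round 3 (Bob proposes): Alice can get 29.0434 next round, worth 0.73 × 29.0434 = 21.201682 now; Bob offers that and keeps 18.798318.
Round 2 (Alice proposes): Bob can get 18.798318 next round, worth 0.54 × 18.798318 = 10.15109172 now; Alice offers that and keeps 29.84890828.
Round 1 (Bob proposes): Alice can get 29.84890828 next round, worth 0.73 × 29.84890828 = 21.7897030444 now; Bob offers that and keeps 18.2102969556.

21.79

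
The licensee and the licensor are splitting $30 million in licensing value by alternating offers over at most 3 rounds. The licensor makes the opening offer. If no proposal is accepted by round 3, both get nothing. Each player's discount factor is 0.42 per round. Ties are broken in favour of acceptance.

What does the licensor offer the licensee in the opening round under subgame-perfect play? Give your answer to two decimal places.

7.31

Round 3 (the licensor proposes): rejection yields 0 for the licensee; the licensor offers 0 and keeps 30.
Round 2 (the licensee proposes): the licensor can get 30 next round, worth 0.42 × 30 = 12.6 now; the licensee offers that and keeps 17.4.
Round 1 (the licensor proposes): the licensee can get 17.4 next round, worth 0.42 × 17.4 = 7.308 now, so the licensor offers 7.308, keeping 22.692.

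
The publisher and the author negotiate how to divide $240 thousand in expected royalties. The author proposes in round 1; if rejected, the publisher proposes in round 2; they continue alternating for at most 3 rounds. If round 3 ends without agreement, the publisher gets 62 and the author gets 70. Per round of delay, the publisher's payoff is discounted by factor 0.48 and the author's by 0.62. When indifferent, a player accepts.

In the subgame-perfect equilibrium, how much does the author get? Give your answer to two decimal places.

177.77

Work backward from the last round.
Round 3 (the author proposes): the publisher gets 62 if talks fail, so the author offers 62 and keeps 178.
Round 2 (the publisher proposes): the author can get 178 next round, worth 0.62 × 178 = 110.36 now. The publisher offers 110.36 and keeps 240 − 110.36 = 129.64.
Round 1 (the author proposes): the publisher can get 129.64 next round, worth 0.48 × 129.64 = 62.2272 now, so the author offers 62.2272, keeping 177.7728.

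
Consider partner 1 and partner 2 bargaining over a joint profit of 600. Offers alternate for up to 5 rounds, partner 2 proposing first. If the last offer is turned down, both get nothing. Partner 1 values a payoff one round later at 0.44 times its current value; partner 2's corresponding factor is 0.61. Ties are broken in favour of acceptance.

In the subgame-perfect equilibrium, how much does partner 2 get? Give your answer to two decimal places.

Round 5 (partner 2 proposes): partner 1 will accept anything ≥ 0, so partner 2 offers 0 and keeps 600.
Round 4 (partner 1 proposes): partner 2 can get 600 next round, worth 0.61 × 600 = 366 now, so partner 1 offers 366, keeping 234.
Round 3 (partner 2 proposes): partner 1 can get 234 next round, worth 0.44 × 234 = 102.96 now; partner 2 offers that and keeps 497.04.
Round 2 (partner 1 proposes): partner 2 can get 497.04 next round, worth 0.61 × 497.04 = 303.1944 now; partner 1 offers that and keeps 296.8056.
Round 1 (partner 2 proposes): partner 1 can get 296.8056 next round, worth 0.44 × 296.8056 = 130.594464 now, so partner 2 offers 130.594464, keeping 469.405536.

469.41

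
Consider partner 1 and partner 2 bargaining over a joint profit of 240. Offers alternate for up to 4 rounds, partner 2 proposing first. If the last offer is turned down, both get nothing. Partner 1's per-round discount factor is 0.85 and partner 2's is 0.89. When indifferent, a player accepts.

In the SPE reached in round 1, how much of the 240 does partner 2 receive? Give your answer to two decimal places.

63.23

Round 4 (partner 1 proposes): partner 2 will accept anything ≥ 0, so partner 1 offers 0 and keeps 240.
Round 3 (partner 2 proposes): partner 1 can get 240 next round, worth 0.85 × 240 = 204 now; partner 2 offers that and keeps 36.
Round 2 (partner 1 proposes): partner 2 can get 36 next round, worth 0.89 × 36 = 32.04 now; partner 1 offers that and keeps 207.96.
Round 1 (partner 2 proposes): partner 1 can get 207.96 next round, worth 0.85 × 207.96 = 176.766 now; partner 2 offers that and keeps 63.234.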